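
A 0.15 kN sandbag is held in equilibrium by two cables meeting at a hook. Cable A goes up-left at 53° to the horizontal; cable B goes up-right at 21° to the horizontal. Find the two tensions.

ΣF_x = 0: −T_A·cos53° + T_B·cos21° = 0 → T_B = 0.644631·T_A.
ΣF_y = 0: T_A·sin53° + T_B·sin21° = 0.15.
Substitute: T_A·(0.798636 + 0.644631·0.358368) = 0.15 → T_A = 0.14568 ≈ 0.1457 kN.
Then T_B = 0.644631 × 0.14568 = 0.09391 kN.

T_A = 0.1457 kN, T_B = 0.09391 kN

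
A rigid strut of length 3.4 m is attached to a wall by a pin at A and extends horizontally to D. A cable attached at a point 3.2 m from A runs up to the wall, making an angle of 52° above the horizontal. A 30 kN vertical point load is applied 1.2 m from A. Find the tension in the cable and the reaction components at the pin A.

ΣM about A: T·sin52°·3.2 − 30·1.2 = 0 → T = 36/(3.2·0.788011) = 14.2765 ≈ 14.28 kN.
ΣF_x = 0: A_x − T·cos52° = 0 → A_x = 14.2765 × 0.615661 = 8.789 kN.
ΣF_y = 0: A_y + T·sin52° − 30 = 0 → A_y = 30 − 14.2765 × 0.788011 = 18.75 kN.

T = 14.28 kN, A_x = 8.789 kN, A_y = 18.75 kN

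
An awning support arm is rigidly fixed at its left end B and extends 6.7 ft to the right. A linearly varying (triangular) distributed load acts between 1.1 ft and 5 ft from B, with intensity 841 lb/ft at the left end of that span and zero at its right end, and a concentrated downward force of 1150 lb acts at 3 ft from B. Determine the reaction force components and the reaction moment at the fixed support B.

B_x = 0, B_y = 2790 lb, M_B = 7386 lb·ft

Resultant of the triangular load: ½ × 841 × 3.9 = 1639.95 lb, acting at 2.4 ft from B (one-third of the span from the peak).
ΣF_x = 0: B_x = 0.
ΣF_y = 0: B_y − ½·841·3.9 − 1150 = 0 → B_y = 2790 lb.
ΣM about B: M_B − (½·841·3.9)·2.4 − 1150·3 = 0 → M_B = 7386 lb·ft.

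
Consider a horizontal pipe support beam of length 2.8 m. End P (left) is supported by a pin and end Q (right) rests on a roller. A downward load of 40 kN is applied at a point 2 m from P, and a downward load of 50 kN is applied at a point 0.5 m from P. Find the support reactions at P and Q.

P_x = 0, P_y = 52.50 kN, Q_y = 37.50 kN

Taking moments about P: Q_y·2.8 − 40·2 − 50·0.5 = 0 → Q_y = 105/2.8 = 37.50 kN.
ΣF_y = 0: P_y + 37.5 − 40 − 50 = 0 → P_y = 52.50 kN.
ΣF_x = 0: no horizontal applied forces, so P_x = 0.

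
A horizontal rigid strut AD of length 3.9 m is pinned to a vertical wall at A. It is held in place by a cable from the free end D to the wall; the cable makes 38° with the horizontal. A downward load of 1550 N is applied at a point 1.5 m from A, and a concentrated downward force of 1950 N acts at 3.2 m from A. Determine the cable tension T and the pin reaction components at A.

ΣM about A: T·sin38°·3.9 − 1550·1.5 − 1950·3.2 = 0 → T = 8565/(3.9·0.615661) = 3567.15 ≈ 3567 N.
ΣF_x = 0: A_x − T·cos38° = 0 → A_x = 3567.15 × 0.788011 = 2811 N.
ΣF_y = 0: A_y + T·sin38° − 1550 − 1950 = 0 → A_y = 3500 − 3567.15 × 0.615661 = 1304 N.

T = 3567 N, A_x = 2811 N, A_y = 1304 N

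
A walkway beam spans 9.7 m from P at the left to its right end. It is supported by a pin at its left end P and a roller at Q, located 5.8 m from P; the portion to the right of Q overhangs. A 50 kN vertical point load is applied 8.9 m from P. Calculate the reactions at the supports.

P_x = 0, P_y = -26.72 kN, Q_y = 76.72 kN

Moments about P: Q_y·5.8 − 50·8.9 = 0 → Q_y = 445/5.8 = 76.7241 ≈ 76.72 kN.
ΣF_y = 0: P_y + 76.7241 − 50 = 0 → P_y = -26.72 kN.
ΣF_x = 0: no horizontal applied forces, so P_x = 0.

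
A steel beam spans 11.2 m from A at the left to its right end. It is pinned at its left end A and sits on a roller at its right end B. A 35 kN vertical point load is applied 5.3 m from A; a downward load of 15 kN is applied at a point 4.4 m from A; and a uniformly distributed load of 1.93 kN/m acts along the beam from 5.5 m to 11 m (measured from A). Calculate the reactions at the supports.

Resultant of the distributed load: 1.93 × 5.5 = 10.615 kN at 8.25 m from A.
ΣM about A: B_y·11.2 − 35·5.3 − 15·4.4 − (1.93·5.5)·8.25 = 0 → B_y = 339.07375/11.2 = 30.2744 ≈ 30.27 kN.
ΣF_y = 0: A_y + 30.2744 − 35 − 15 − 1.93·5.5 = 0 → A_y = 30.34 kN.
ΣF_x = 0: no horizontal applied forces, so A_x = 0.

A_x = 0, A_y = 30.34 kN, B_y = 30.27 kN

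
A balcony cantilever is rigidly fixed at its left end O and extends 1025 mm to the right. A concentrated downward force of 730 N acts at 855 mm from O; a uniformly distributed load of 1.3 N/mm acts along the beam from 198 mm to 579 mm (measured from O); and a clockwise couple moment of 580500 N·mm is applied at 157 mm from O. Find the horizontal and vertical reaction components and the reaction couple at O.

O_x = 0, O_y = 1225 N, M_O = 1397000 N·mm

Resultant of the distributed load: 1.3 × 381 = 495.3 N at 388.5 mm from O.
ΣF_x = 0: O_x = 0.
ΣF_y = 0: O_y − 730 − 1.3·381 = 0 → O_y = 1225 N.
ΣM about O: M_O − 730·855 − (1.3·381)·388.5 − 580500 = 0 → M_O = 1397000 N·mm.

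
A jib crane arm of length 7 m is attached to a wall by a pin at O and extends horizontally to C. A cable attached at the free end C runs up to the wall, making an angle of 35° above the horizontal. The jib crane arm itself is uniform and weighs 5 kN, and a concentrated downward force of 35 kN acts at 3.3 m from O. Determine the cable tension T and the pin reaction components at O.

T = 33.13 kN, O_x = 27.13 kN, O_y = 21.00 kN

ΣM about O: T·sin35°·7 − 5·3.5 − 35·3.3 = 0 → T = 133/(7·0.573576) = 33.1255 ≈ 33.13 kN.
ΣF_x = 0: O_x − T·cos35° = 0 → O_x = 33.1255 × 0.819152 = 27.13 kN.
ΣF_y = 0: O_y + T·sin35° − 5 − 35 = 0 → O_y = 40 − 33.1255 × 0.573576 = 21.00 kN.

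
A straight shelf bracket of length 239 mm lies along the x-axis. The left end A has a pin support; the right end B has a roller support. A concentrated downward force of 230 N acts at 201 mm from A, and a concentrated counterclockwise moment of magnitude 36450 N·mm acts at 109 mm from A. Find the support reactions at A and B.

A_x = 0, A_y = 189.1 N, B_y = 40.92 N

Moments about A: B_y·239 − 230·201 + 36450 = 0 → B_y = 9780/239 = 40.9205 ≈ 40.92 N.
ΣF_y = 0: A_y + 40.9205 − 230 = 0 → A_y = 189.1 N.
ΣF_x = 0: no horizontal applied forces, so A_x = 0.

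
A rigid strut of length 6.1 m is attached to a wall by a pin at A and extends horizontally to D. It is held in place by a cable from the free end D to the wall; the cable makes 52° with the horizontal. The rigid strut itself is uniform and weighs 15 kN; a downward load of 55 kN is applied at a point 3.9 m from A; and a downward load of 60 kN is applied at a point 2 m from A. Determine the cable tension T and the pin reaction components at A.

T = 79.11 kN, A_x = 48.70 kN, A_y = 67.66 kN

ΣM about A: T·sin52°·6.1 − 15·3.05 − 55·3.9 − 60·2 = 0 → T = 380.25/(6.1·0.788011) = 79.1056 ≈ 79.11 kN.
ΣF_x = 0: A_x − T·cos52° = 0 → A_x = 79.1056 × 0.615661 = 48.70 kN.
ΣF_y = 0: A_y + T·sin52° − 15 − 55 − 60 = 0 → A_y = 130 − 79.1056 × 0.788011 = 67.66 kN.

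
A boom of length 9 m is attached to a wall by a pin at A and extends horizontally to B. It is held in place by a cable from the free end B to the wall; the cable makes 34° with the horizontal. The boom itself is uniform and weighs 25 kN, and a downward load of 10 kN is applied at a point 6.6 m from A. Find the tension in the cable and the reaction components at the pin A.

ΣM about A: T·sin34°·9 − 25·4.5 − 10·6.6 = 0 → T = 178.5/(9·0.559193) = 35.4678 ≈ 35.47 kN.
ΣF_x = 0: A_x − T·cos34° = 0 → A_x = 35.4678 × 0.829038 = 29.40 kN.
ΣF_y = 0: A_y + T·sin34° − 25 − 10 = 0 → A_y = 35 − 35.4678 × 0.559193 = 15.17 kN.

T = 35.47 kN, A_x = 29.40 kN, A_y = 15.17 kN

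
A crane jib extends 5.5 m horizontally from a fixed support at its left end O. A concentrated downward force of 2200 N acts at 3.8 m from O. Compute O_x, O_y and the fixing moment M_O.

O_x = 0, O_y = 2200 N, M_O = 8360 N·m

ΣF_x = 0: O_x = 0.
ΣF_y = 0: O_y − 2200 = 0 → O_y = 2200 N.
ΣM about O: M_O − 2200·3.8 = 0 → M_O = 8360 N·m.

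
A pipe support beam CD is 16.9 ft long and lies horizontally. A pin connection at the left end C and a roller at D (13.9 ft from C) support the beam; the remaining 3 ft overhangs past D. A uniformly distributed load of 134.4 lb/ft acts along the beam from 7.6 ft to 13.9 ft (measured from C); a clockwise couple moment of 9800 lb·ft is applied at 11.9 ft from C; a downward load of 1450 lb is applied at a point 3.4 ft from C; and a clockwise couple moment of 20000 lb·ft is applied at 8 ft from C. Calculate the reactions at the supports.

Resultant of the distributed load: 134.4 × 6.3 = 846.72 lb at 10.75 ft from C.
Moments about C: D_y·13.9 − (134.4·6.3)·10.75 − 9800 − 1450·3.4 − 20000 = 0 → D_y = 43832.24/13.9 = 3153.4 ≈ 3153 lb.
ΣF_y = 0: C_y + 3153.4 − 134.4·6.3 − 1450 = 0 → C_y = -856.7 lb.
ΣF_x = 0: no horizontal applied forces, so C_x = 0.

C_x = 0, C_y = -856.7 lb, D_y = 3153 lb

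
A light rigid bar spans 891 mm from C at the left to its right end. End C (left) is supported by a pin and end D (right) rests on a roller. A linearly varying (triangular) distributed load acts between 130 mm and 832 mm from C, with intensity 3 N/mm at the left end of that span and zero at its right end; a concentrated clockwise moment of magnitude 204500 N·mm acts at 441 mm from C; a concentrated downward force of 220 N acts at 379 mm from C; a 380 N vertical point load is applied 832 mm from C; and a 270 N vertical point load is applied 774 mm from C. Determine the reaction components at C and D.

C_x = 0, C_y = 580.3 N, D_y = 1343 N

Resultant of the triangular load: ½ × 3 × 702 = 1053 N, acting at 364 mm from C (one-third of the span from the peak).
ΣM about C: D_y·891 − (½·3·702)·364 − 204500 − 220·379 − 380·832 − 270·774 = 0 → D_y = 1196312/891 = 1342.66 ≈ 1343 N.
ΣF_y = 0: C_y + 1342.66 − ½·3·702 − 220 − 380 − 270 = 0 → C_y = 580.3 N.
ΣF_x = 0: no horizontal applied forces, so C_x = 0.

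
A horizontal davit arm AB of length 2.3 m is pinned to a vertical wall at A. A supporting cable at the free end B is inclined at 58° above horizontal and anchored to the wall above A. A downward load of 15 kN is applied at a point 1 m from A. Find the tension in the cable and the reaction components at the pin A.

T = 7.690 kN, A_x = 4.075 kN, A_y = 8.478 kN

ΣM about A: T·sin58°·2.3 − 15·1 = 0 → T = 15/(2.3·0.848048) = 7.69029 ≈ 7.690 kN.
ΣF_x = 0: A_x − T·cos58° = 0 → A_x = 7.69029 × 0.529919 = 4.075 kN.
ΣF_y = 0: A_y + T·sin58° − 15 = 0 → A_y = 15 − 7.69029 × 0.848048 = 8.478 kN.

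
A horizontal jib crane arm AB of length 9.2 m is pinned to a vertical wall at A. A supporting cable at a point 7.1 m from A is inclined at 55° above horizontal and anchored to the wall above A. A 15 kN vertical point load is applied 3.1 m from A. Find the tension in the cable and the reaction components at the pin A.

T = 7.995 kN, A_x = 4.586 kN, A_y = 8.451 kN

ΣM about A: T·sin55°·7.1 − 15·3.1 = 0 → T = 46.5/(7.1·0.819152) = 7.99521 ≈ 7.995 kN.
ΣF_x = 0: A_x − T·cos55° = 0 → A_x = 7.99521 × 0.573576 = 4.586 kN.
ΣF_y = 0: A_y + T·sin55° − 15 = 0 → A_y = 15 − 7.99521 × 0.819152 = 8.451 kN.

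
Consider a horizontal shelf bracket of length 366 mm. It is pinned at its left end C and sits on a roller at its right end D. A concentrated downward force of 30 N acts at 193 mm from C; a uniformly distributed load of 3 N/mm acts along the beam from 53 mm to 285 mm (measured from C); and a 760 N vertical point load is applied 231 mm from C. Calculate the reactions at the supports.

C_x = 0, C_y = 669.1 N, D_y = 816.9 N

Resultant of the distributed load: 3 × 232 = 696 N at 169 mm from C.
Taking moments about C: D_y·366 − 30·193 − (3·232)·169 − 760·231 = 0 → D_y = 298974/366 = 816.869 ≈ 816.9 N.
ΣF_y = 0: C_y + 816.869 − 30 − 3·232 − 760 = 0 → C_y = 669.1 N.
ΣF_x = 0: no horizontal applied forces, so C_x = 0.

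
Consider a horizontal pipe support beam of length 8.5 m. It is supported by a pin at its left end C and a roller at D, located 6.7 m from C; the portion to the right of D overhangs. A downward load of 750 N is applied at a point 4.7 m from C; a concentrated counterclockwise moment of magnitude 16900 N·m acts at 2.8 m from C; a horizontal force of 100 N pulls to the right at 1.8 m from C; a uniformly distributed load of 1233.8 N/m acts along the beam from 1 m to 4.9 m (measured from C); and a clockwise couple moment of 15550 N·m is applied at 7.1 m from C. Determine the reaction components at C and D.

C_x = -100.0 N, C_y = 3119 N, D_y = 2443 N

Resultant of the distributed load: 1233.8 × 3.9 = 4811.82 N at 2.95 m from C.
Taking moments about C: D_y·6.7 − 750·4.7 + 16900 − (1233.8·3.9)·2.95 − 15550 = 0 → D_y = 16369.869/6.7 = 2443.26 ≈ 2443 N.
ΣF_y = 0: C_y + 2443.26 − 750 − 1233.8·3.9 = 0 → C_y = 3119 N.
ΣF_x = 0: C_x + 100 = 0 → C_x = -100.0 N.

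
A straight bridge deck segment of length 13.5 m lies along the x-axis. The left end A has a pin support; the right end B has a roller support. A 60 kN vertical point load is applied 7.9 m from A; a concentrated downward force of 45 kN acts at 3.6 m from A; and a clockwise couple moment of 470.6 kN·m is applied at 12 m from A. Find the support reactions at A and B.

A_x = 0, A_y = 23.03 kN, B_y = 81.97 kN

ΣM about A: B_y·13.5 − 60·7.9 − 45·3.6 − 470.6 = 0 → B_y = 1106.6/13.5 = 81.9704 ≈ 81.97 kN.
ΣF_y = 0: A_y + 81.9704 − 60 − 45 = 0 → A_y = 23.03 kN.
ΣF_x = 0: no horizontal applied forces, so A_x = 0.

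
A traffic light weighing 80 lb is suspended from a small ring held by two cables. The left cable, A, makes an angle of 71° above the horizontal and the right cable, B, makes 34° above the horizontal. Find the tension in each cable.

ΣF_x = 0: −T_A·cos71° + T_B·cos34° = 0 → T_B = 0.392706·T_A.
ΣF_y = 0: T_A·sin71° + T_B·sin34° = 80.
Substitute: T_A·(0.945519 + 0.392706·0.559193) = 80 → T_A = 68.6626 ≈ 68.66 lb.
Then T_B = 0.392706 × 68.6626 = 26.96 lb.

T_A = 68.66 lb, T_B = 26.96 lb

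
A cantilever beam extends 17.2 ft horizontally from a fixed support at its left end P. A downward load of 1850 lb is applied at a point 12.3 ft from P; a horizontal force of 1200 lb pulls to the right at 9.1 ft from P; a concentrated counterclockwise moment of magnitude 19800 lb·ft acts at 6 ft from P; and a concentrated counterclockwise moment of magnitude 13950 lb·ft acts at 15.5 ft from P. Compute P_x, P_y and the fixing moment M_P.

P_x = -1200 lb, P_y = 1850 lb, M_P = -11000 lb·ft

ΣF_x = 0: P_x + 1200 = 0 → P_x = -1200 lb.
ΣF_y = 0: P_y − 1850 = 0 → P_y = 1850 lb.
ΣM about P: M_P − 1850·12.3 + 19800 + 13950 = 0 → M_P = -11000 lb·ft.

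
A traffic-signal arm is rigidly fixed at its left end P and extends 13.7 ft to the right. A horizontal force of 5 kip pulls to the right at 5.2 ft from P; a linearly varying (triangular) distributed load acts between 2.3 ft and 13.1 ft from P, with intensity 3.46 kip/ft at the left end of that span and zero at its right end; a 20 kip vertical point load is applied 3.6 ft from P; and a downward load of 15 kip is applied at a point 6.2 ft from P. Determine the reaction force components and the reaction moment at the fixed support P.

Resultant of the triangular load: ½ × 3.46 × 10.8 = 18.684 kip, acting at 5.9 ft from P (one-third of the span from the peak).
ΣF_x = 0: P_x + 5 = 0 → P_x = -5.000 kip.
ΣF_y = 0: P_y − ½·3.46·10.8 − 20 − 15 = 0 → P_y = 53.68 kip.
ΣM about P: M_P − (½·3.46·10.8)·5.9 − 20·3.6 − 15·6.2 = 0 → M_P = 275.2 kip·ft.

P_x = -5.000 kip, P_y = 53.68 kip, M_P = 275.2 kip·ft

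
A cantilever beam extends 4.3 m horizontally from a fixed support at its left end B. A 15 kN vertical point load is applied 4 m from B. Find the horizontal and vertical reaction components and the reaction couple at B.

B_x = 0, B_y = 15.00 kN, M_B = 60.00 kN·m

ΣF_x = 0: B_x = 0.
ΣF_y = 0: B_y − 15 = 0 → B_y = 15.00 kN.
ΣM about B: M_B − 15·4 = 0 → M_B = 60.00 kN·m.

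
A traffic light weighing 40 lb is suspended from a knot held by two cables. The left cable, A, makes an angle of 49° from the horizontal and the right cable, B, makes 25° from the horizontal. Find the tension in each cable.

ΣF_x = 0: −T_A·cos49° + T_B·cos25° = 0 → T_B = 0.723881·T_A.
ΣF_y = 0: T_A·sin49° + T_B·sin25° = 40.
Substitute: T_A·(0.75471 + 0.723881·0.422618) = 40 → T_A = 37.7133 ≈ 37.71 lb.
Then T_B = 0.723881 × 37.7133 = 27.30 lb.

T_A = 37.71 lb, T_B = 27.30 lb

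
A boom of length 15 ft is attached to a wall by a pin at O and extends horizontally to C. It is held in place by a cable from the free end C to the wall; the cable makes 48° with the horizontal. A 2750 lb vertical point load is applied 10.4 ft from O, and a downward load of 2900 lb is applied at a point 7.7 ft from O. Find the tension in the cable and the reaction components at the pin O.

T = 4569 lb, O_x = 3057 lb, O_y = 2255 lb

ΣM about O: T·sin48°·15 − 2750·10.4 − 2900·7.7 = 0 → T = 50930/(15·0.743145) = 4568.87 ≈ 4569 lb.
ΣF_x = 0: O_x − T·cos48° = 0 → O_x = 4568.87 × 0.669131 = 3057 lb.
ΣF_y = 0: O_y + T·sin48° − 2750 − 2900 = 0 → O_y = 5650 − 4568.87 × 0.743145 = 2255 lb.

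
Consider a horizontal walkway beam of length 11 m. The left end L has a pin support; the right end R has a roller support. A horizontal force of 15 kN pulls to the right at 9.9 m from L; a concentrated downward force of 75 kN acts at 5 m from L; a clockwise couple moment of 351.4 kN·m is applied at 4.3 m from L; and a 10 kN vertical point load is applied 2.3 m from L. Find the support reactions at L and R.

L_x = -15.00 kN, L_y = 16.87 kN, R_y = 68.13 kN

ΣM about L: R_y·11 − 75·5 − 351.4 − 10·2.3 = 0 → R_y = 749.4/11 = 68.1273 ≈ 68.13 kN.
ΣF_y = 0: L_y + 68.1273 − 75 − 10 = 0 → L_y = 16.87 kN.
ΣF_x = 0: L_x + 15 = 0 → L_x = -15.00 kN.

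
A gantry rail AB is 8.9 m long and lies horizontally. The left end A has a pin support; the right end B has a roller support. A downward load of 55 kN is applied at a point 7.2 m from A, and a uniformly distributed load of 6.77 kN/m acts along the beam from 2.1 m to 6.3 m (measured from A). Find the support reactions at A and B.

A_x = 0, A_y = 25.52 kN, B_y = 57.91 kN

Resultant of the distributed load: 6.77 × 4.2 = 28.434 kN at 4.2 m from A.
ΣM about A: B_y·8.9 − 55·7.2 − (6.77·4.2)·4.2 = 0 → B_y = 515.4228/8.9 = 57.9127 ≈ 57.91 kN.
ΣF_y = 0: A_y + 57.9127 − 55 − 6.77·4.2 = 0 → A_y = 25.52 kN.
ΣF_x = 0: no horizontal applied forces, so A_x = 0.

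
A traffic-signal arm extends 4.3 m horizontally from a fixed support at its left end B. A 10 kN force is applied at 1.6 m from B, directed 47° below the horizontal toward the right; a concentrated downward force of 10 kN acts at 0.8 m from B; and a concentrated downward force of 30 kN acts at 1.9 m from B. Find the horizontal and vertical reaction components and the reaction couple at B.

B_x = -6.820 kN, B_y = 47.31 kN, M_B = 76.70 kN·m

ΣF_x = 0: B_x + 10·cos47° = 0 → B_x = -6.820 kN.
ΣF_y = 0: B_y − 10·sin47° − 10 − 30 = 0 → B_y = 47.31 kN.
ΣM about B: M_B − 10·sin47°·1.6 − 10·0.8 − 30·1.9 = 0 → M_B = 76.70 kN·m.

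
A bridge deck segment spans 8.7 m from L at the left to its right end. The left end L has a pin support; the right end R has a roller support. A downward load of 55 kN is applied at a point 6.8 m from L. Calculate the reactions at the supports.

Moments about L: R_y·8.7 − 55·6.8 = 0 → R_y = 374/8.7 = 42.9885 ≈ 42.99 kN.
ΣF_y = 0: L_y + 42.9885 − 55 = 0 → L_y = 12.01 kN.
ΣF_x = 0: no horizontal applied forces, so L_x = 0.

L_x = 0, L_y = 12.01 kN, R_y = 42.99 kN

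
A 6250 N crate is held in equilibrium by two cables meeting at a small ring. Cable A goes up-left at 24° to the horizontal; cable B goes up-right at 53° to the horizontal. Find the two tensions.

ΣF_x = 0: −T_A·cos24° + T_B·cos53° = 0 → T_B = 1.51798·T_A.
ΣF_y = 0: T_A·sin24° + T_B·sin53° = 6250.
Substitute: T_A·(0.406737 + 1.51798·0.798636) = 6250 → T_A = 3860.29 ≈ 3860 N.
Then T_B = 1.51798 × 3860.29 = 5860 N.

T_A = 3860 N, T_B = 5860 N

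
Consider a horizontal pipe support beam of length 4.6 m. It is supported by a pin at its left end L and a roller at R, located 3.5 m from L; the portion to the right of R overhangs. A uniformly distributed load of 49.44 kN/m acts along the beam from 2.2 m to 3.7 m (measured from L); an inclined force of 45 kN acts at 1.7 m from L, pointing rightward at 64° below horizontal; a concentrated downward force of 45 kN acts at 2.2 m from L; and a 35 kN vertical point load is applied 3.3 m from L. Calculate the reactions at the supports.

Resultant of the distributed load: 49.44 × 1.5 = 74.16 kN at 2.95 m from L.
Taking moments about L: R_y·3.5 − (49.44·1.5)·2.95 − 45·sin64°·1.7 − 45·2.2 − 35·3.3 = 0 → R_y = 502.03/3.5 = 143.437 ≈ 143.4 kN.
ΣF_y = 0: L_y + 143.437 − 49.44·1.5 − 45·sin64° − 45 − 35 = 0 → L_y = 51.17 kN.
ΣF_x = 0: L_x + 45·cos64° = 0 → L_x = -19.73 kN.

L_x = -19.73 kN, L_y = 51.17 kN, R_y = 143.4 kN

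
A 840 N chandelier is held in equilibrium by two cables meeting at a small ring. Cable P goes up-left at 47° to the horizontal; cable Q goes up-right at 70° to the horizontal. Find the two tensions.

T_P = 322.4 N, T_Q = 643.0 N

ΣF_x = 0: −T_P·cos47° + T_Q·cos70° = 0 → T_Q = 1.99403·T_P.
ΣF_y = 0: T_P·sin47° + T_Q·sin70° = 840.
Substitute: T_P·(0.731354 + 1.99403·0.939693) = 840 → T_P = 322.441 ≈ 322.4 N.
Then T_Q = 1.99403 × 322.441 = 643.0 N.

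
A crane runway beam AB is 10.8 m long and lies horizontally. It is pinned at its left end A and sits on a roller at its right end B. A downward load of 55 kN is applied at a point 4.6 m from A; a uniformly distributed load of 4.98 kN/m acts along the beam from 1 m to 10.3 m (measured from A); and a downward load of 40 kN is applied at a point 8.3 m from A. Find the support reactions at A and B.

Resultant of the distributed load: 4.98 × 9.3 = 46.314 kN at 5.65 m from A.
Taking moments about A: B_y·10.8 − 55·4.6 − (4.98·9.3)·5.65 − 40·8.3 = 0 → B_y = 846.6741/10.8 = 78.3957 ≈ 78.40 kN.
ΣF_y = 0: A_y + 78.3957 − 55 − 4.98·9.3 − 40 = 0 → A_y = 62.92 kN.
ΣF_x = 0: no horizontal applied forces, so A_x = 0.

A_x = 0, A_y = 62.92 kN, B_y = 78.40 kN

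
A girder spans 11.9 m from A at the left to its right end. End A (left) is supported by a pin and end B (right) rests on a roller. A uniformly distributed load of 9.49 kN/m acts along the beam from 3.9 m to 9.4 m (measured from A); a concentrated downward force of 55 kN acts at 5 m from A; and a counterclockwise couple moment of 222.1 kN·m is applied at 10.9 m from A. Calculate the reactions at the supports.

Resultant of the distributed load: 9.49 × 5.5 = 52.195 kN at 6.65 m from A.
Moments about A: B_y·11.9 − (9.49·5.5)·6.65 − 55·5 + 222.1 = 0 → B_y = 399.99675/11.9 = 33.6132 ≈ 33.61 kN.
ΣF_y = 0: A_y + 33.6132 − 9.49·5.5 − 55 = 0 → A_y = 73.58 kN.
ΣF_x = 0: no horizontal applied forces, so A_x = 0.

A_x = 0, A_y = 73.58 kN, B_y = 33.61 kN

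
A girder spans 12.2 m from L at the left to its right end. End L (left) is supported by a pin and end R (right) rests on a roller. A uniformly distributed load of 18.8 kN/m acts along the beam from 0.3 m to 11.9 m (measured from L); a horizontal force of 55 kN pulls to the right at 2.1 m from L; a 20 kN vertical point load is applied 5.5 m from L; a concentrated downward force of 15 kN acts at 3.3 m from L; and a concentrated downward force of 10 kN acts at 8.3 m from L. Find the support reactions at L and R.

Resultant of the distributed load: 18.8 × 11.6 = 218.08 kN at 6.1 m from L.
ΣM about L: R_y·12.2 − (18.8·11.6)·6.1 − 20·5.5 − 15·3.3 − 10·8.3 = 0 → R_y = 1572.788/12.2 = 128.917 ≈ 128.9 kN.
ΣF_y = 0: L_y + 128.917 − 18.8·11.6 − 20 − 15 − 10 = 0 → L_y = 134.2 kN.
ΣF_x = 0: L_x + 55 = 0 → L_x = -55.00 kN.

L_x = -55.00 kN, L_y = 134.2 kN, R_y = 128.9 kN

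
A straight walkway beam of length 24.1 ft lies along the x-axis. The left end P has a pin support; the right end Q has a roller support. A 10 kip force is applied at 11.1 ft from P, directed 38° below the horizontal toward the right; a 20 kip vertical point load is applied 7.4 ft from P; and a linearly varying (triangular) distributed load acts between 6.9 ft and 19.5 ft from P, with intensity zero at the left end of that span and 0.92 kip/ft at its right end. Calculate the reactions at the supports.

P_x = -7.880 kip, P_y = 19.30 kip, Q_y = 12.66 kip

Resultant of the triangular load: ½ × 0.92 × 12.6 = 5.796 kip, acting at 15.3 ft from P (one-third of the span from the peak).
Moments about P: Q_y·24.1 − 10·sin38°·11.1 − 20·7.4 − (½·0.92·12.6)·15.3 = 0 → Q_y = 305.017/24.1 = 12.6563 ≈ 12.66 kip.
ΣF_y = 0: P_y + 12.6563 − 10·sin38° − 20 − ½·0.92·12.6 = 0 → P_y = 19.30 kip.
ΣF_x = 0: P_x + 10·cos38° = 0 → P_x = -7.880 kip.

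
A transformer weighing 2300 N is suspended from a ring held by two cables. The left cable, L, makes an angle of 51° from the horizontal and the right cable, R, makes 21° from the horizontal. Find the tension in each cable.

ΣF_x = 0: −T_L·cos51° + T_R·cos21° = 0 → T_R = 0.674093·T_L.
ΣF_y = 0: T_L·sin51° + T_R·sin21° = 2300.
Substitute: T_L·(0.777146 + 0.674093·0.358368) = 2300 → T_L = 2257.74 ≈ 2258 N.
Then T_R = 0.674093 × 2257.74 = 1522 N.

T_L = 2258 N, T_R = 1522 N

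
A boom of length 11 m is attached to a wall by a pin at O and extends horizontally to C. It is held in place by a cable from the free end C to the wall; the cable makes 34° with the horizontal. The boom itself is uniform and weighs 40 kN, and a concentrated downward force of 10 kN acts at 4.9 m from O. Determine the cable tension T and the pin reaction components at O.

T = 43.73 kN, O_x = 36.26 kN, O_y = 25.55 kN

ΣM about O: T·sin34°·11 − 40·5.5 − 10·4.9 = 0 → T = 269/(11·0.559193) = 43.7319 ≈ 43.73 kN.
ΣF_x = 0: O_x − T·cos34° = 0 → O_x = 43.7319 × 0.829038 = 36.26 kN.
ΣF_y = 0: O_y + T·sin34° − 40 − 10 = 0 → O_y = 50 − 43.7319 × 0.559193 = 25.55 kN.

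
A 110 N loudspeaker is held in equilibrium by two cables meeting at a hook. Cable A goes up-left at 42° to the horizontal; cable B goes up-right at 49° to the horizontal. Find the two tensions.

ΣF_x = 0: −T_A·cos42° + T_B·cos49° = 0 → T_B = 1.13274·T_A.
ΣF_y = 0: T_A·sin42° + T_B·sin49° = 110.
Substitute: T_A·(0.669131 + 1.13274·0.75471) = 110 → T_A = 72.1775 ≈ 72.18 N.
Then T_B = 1.13274 × 72.1775 = 81.76 N.

T_A = 72.18 N, T_B = 81.76 N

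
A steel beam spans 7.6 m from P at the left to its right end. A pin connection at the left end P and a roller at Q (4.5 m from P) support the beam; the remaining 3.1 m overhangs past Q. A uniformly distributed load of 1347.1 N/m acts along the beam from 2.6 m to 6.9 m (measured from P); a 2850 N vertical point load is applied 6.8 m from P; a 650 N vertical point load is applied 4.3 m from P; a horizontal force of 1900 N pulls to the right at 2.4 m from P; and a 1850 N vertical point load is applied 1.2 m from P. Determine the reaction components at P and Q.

P_x = -1900 N, P_y = -392.9 N, Q_y = 11540 N

Resultant of the distributed load: 1347.1 × 4.3 = 5792.53 N at 4.75 m from P.
Moments about P: Q_y·4.5 − (1347.1·4.3)·4.75 − 2850·6.8 − 650·4.3 − 1850·1.2 = 0 → Q_y = 51909.5175/4.5 = 11535.4 ≈ 11540 N.
ΣF_y = 0: P_y + 11535.4 − 1347.1·4.3 − 2850 − 650 − 1850 = 0 → P_y = -392.9 N.
ΣF_x = 0: P_x + 1900 = 0 → P_x = -1900 N.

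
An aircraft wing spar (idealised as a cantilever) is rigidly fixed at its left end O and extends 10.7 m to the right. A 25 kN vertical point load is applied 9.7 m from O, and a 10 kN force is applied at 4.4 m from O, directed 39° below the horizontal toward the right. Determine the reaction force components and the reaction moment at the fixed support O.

ΣF_x = 0: O_x + 10·cos39° = 0 → O_x = -7.771 kN.
ΣF_y = 0: O_y − 25 − 10·sin39° = 0 → O_y = 31.29 kN.
ΣM about O: M_O − 25·9.7 − 10·sin39°·4.4 = 0 → M_O = 270.2 kN·m.

O_x = -7.771 kN, O_y = 31.29 kN, M_O = 270.2 kN·m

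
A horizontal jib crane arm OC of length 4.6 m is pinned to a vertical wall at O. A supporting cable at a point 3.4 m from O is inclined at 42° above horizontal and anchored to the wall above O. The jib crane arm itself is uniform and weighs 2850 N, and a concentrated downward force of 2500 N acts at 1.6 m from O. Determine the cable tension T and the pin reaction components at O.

T = 4639 N, O_x = 3448 N, O_y = 2246 N

ΣM about O: T·sin42°·3.4 − 2850·2.3 − 2500·1.6 = 0 → T = 10555/(3.4·0.669131) = 4639.47 ≈ 4639 N.
ΣF_x = 0: O_x − T·cos42° = 0 → O_x = 4639.47 × 0.743145 = 3448 N.
ΣF_y = 0: O_y + T·sin42° − 2850 − 2500 = 0 → O_y = 5350 − 4639.47 × 0.669131 = 2246 N.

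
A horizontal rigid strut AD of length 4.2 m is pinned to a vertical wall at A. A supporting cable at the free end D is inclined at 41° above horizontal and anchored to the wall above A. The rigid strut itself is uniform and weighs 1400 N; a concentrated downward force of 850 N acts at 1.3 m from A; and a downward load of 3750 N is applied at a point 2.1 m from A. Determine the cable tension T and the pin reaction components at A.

T = 4326 N, A_x = 3265 N, A_y = 3162 N

ΣM about A: T·sin41°·4.2 − 1400·2.1 − 850·1.3 − 3750·2.1 = 0 → T = 11920/(4.2·0.656059) = 4325.98 ≈ 4326 N.
ΣF_x = 0: A_x − T·cos41° = 0 → A_x = 4325.98 × 0.75471 = 3265 N.
ΣF_y = 0: A_y + T·sin41° − 1400 − 850 − 3750 = 0 → A_y = 6000 − 4325.98 × 0.656059 = 3162 N.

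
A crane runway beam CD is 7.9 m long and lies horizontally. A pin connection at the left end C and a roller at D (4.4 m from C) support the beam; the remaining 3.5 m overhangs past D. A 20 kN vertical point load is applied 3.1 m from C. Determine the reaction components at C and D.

Moments about C: D_y·4.4 − 20·3.1 = 0 → D_y = 62/4.4 = 14.0909 ≈ 14.09 kN.
ΣF_y = 0: C_y + 14.0909 − 20 = 0 → C_y = 5.909 kN.
ΣF_x = 0: no horizontal applied forces, so C_x = 0.

C_x = 0, C_y = 5.909 kN, D_y = 14.09 kN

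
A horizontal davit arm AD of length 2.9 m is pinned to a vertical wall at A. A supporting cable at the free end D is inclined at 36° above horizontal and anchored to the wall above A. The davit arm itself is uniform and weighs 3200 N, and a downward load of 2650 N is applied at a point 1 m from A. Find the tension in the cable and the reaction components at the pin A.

ΣM about A: T·sin36°·2.9 − 3200·1.45 − 2650·1 = 0 → T = 7290/(2.9·0.587785) = 4276.72 ≈ 4277 N.
ΣF_x = 0: A_x − T·cos36° = 0 → A_x = 4276.72 × 0.809017 = 3460 N.
ΣF_y = 0: A_y + T·sin36° − 3200 − 2650 = 0 → A_y = 5850 − 4276.72 × 0.587785 = 3336 N.

T = 4277 N, A_x = 3460 N, A_y = 3336 N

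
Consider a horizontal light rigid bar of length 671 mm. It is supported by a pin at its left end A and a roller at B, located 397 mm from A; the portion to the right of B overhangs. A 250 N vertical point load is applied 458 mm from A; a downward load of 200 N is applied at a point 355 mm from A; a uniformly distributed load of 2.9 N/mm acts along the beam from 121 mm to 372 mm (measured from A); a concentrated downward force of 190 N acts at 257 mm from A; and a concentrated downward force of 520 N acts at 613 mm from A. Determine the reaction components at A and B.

Resultant of the distributed load: 2.9 × 251 = 727.9 N at 246.5 mm from A.
Moments about A: B_y·397 − 250·458 − 200·355 − (2.9·251)·246.5 − 190·257 − 520·613 = 0 → B_y = 732517.35/397 = 1845.13 ≈ 1845 N.
ΣF_y = 0: A_y + 1845.13 − 250 − 200 − 2.9·251 − 190 − 520 = 0 → A_y = 42.77 N.
ΣF_x = 0: no horizontal applied forces, so A_x = 0.

A_x = 0, A_y = 42.77 N, B_y = 1845 N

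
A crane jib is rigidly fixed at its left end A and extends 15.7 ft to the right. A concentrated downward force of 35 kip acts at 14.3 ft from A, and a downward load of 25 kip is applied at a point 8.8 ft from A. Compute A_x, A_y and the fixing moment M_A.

A_x = 0, A_y = 60.00 kip, M_A = 720.5 kip·ft

ΣF_x = 0: A_x = 0.
ΣF_y = 0: A_y − 35 − 25 = 0 → A_y = 60.00 kip.
ΣM about A: M_A − 35·14.3 − 25·8.8 = 0 → M_A = 720.5 kip·ft.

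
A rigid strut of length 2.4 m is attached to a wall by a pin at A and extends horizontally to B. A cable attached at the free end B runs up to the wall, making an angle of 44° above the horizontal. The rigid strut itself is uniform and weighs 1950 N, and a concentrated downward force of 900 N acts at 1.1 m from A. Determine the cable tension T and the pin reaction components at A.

T = 1997 N, A_x = 1437 N, A_y = 1462 N

ΣM about A: T·sin44°·2.4 − 1950·1.2 − 900·1.1 = 0 → T = 3330/(2.4·0.694658) = 1997.39 ≈ 1997 N.
ΣF_x = 0: A_x − T·cos44° = 0 → A_x = 1997.39 × 0.71934 = 1437 N.
ΣF_y = 0: A_y + T·sin44° − 1950 − 900 = 0 → A_y = 2850 − 1997.39 × 0.694658 = 1462 N.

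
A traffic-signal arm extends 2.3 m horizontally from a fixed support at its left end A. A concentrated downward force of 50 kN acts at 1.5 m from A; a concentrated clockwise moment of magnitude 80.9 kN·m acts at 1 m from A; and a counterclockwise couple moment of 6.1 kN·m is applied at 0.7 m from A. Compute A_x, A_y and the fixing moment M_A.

A_x = 0, A_y = 50.00 kN, M_A = 149.8 kN·m

ΣF_x = 0: A_x = 0.
ΣF_y = 0: A_y − 50 = 0 → A_y = 50.00 kN.
ΣM about A: M_A − 50·1.5 − 80.9 + 6.1 = 0 → M_A = 149.8 kN·m.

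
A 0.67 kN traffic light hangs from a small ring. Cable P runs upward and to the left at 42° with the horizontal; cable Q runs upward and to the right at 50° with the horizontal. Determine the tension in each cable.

ΣF_x = 0: −T_P·cos42° + T_Q·cos50° = 0 → T_Q = 1.15613·T_P.
ΣF_y = 0: T_P·sin42° + T_Q·sin50° = 0.67.
Substitute: T_P·(0.669131 + 1.15613·0.766044) = 0.67 → T_P = 0.43093 ≈ 0.4309 kN.
Then T_Q = 1.15613 × 0.43093 = 0.4982 kN.

T_P = 0.4309 kN, T_Q = 0.4982 kN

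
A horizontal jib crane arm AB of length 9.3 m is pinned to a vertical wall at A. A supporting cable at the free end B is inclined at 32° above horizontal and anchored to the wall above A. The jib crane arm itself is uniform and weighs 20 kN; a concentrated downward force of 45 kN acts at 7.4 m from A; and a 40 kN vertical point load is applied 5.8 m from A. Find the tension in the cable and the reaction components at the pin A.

ΣM about A: T·sin32°·9.3 − 20·4.65 − 45·7.4 − 40·5.8 = 0 → T = 658/(9.3·0.529919) = 133.516 ≈ 133.5 kN.
ΣF_x = 0: A_x − T·cos32° = 0 → A_x = 133.516 × 0.848048 = 113.2 kN.
ΣF_y = 0: A_y + T·sin32° − 20 − 45 − 40 = 0 → A_y = 105 − 133.516 × 0.529919 = 34.25 kN.

T = 133.5 kN, A_x = 113.2 kN, A_y = 34.25 kN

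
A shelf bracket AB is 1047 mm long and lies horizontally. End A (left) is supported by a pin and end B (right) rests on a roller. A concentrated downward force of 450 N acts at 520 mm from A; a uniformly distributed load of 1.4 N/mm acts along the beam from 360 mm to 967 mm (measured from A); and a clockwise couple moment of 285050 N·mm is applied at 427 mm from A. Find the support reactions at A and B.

A_x = 0, A_y = 265.5 N, B_y = 1034 N

Resultant of the distributed load: 1.4 × 607 = 849.8 N at 663.5 mm from A.
Taking moments about A: B_y·1047 − 450·520 − (1.4·607)·663.5 − 285050 = 0 → B_y = 1082892.3/1047 = 1034.28 ≈ 1034 N.
ΣF_y = 0: A_y + 1034.28 − 450 − 1.4·607 = 0 → A_y = 265.5 N.
ΣF_x = 0: no horizontal applied forces, so A_x = 0.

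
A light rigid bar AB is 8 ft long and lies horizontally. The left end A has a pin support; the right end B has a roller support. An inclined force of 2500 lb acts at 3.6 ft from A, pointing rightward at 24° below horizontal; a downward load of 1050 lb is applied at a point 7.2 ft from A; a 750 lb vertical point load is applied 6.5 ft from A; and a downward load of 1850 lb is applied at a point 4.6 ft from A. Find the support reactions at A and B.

A_x = -2284 lb, A_y = 1591 lb, B_y = 3076 lb

Moments about A: B_y·8 − 2500·sin24°·3.6 − 1050·7.2 − 750·6.5 − 1850·4.6 = 0 → B_y = 24605.6/8 = 3075.7 ≈ 3076 lb.
ΣF_y = 0: A_y + 3075.7 − 2500·sin24° − 1050 − 750 − 1850 = 0 → A_y = 1591 lb.
ΣF_x = 0: A_x + 2500·cos24° = 0 → A_x = -2284 lb.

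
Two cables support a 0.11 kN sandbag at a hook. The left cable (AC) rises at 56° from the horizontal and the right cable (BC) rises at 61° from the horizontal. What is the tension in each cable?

ΣF_x = 0: −T_AC·cos56° + T_BC·cos61° = 0 → T_BC = 1.15343·T_AC.
ΣF_y = 0: T_AC·sin56° + T_BC·sin61° = 0.11.
Substitute: T_AC·(0.829038 + 1.15343·0.87462) = 0.11 → T_AC = 0.0598525 ≈ 0.05985 kN.
Then T_BC = 1.15343 × 0.0598525 = 0.06904 kN.

T_AC = 0.05985 kN, T_BC = 0.06904 kN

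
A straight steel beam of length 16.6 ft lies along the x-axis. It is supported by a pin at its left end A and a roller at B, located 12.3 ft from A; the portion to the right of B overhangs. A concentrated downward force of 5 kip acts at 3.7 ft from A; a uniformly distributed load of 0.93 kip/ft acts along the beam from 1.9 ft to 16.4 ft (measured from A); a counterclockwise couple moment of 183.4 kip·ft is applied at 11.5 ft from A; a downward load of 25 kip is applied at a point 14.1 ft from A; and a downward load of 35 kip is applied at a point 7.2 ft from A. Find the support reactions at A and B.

A_x = 0, A_y = 32.71 kip, B_y = 45.77 kip

Resultant of the distributed load: 0.93 × 14.5 = 13.485 kip at 9.15 ft from A.
Taking moments about A: B_y·12.3 − 5·3.7 − (0.93·14.5)·9.15 + 183.4 − 25·14.1 − 35·7.2 = 0 → B_y = 562.98775/12.3 = 45.7714 ≈ 45.77 kip.
ΣF_y = 0: A_y + 45.7714 − 5 − 0.93·14.5 − 25 − 35 = 0 → A_y = 32.71 kip.
ΣF_x = 0: no horizontal applied forces, so A_x = 0.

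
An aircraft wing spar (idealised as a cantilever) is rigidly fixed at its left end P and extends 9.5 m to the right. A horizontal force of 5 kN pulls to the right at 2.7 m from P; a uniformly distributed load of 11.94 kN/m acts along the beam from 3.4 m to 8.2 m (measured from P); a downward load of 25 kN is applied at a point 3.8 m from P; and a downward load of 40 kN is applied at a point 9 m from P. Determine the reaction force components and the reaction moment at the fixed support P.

Resultant of the distributed load: 11.94 × 4.8 = 57.312 kN at 5.8 m from P.
ΣF_x = 0: P_x + 5 = 0 → P_x = -5.000 kN.
ΣF_y = 0: P_y − 11.94·4.8 − 25 − 40 = 0 → P_y = 122.3 kN.
ΣM about P: M_P − (11.94·4.8)·5.8 − 25·3.8 − 40·9 = 0 → M_P = 787.4 kN·m.

P_x = -5.000 kN, P_y = 122.3 kN, M_P = 787.4 kN·m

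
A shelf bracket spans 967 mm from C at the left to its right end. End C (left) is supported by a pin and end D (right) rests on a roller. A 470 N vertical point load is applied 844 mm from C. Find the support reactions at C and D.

ΣM about C: D_y·967 − 470·844 = 0 → D_y = 396680/967 = 410.217 ≈ 410.2 N.
ΣF_y = 0: C_y + 410.217 − 470 = 0 → C_y = 59.78 N.
ΣF_x = 0: no horizontal applied forces, so C_x = 0.

C_x = 0, C_y = 59.78 N, D_y = 410.2 N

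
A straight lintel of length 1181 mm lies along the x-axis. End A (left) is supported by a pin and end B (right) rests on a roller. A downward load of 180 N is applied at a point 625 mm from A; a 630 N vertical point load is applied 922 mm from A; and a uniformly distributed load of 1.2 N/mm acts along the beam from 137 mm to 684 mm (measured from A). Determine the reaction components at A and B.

Resultant of the distributed load: 1.2 × 547 = 656.4 N at 410.5 mm from A.
ΣM about A: B_y·1181 − 180·625 − 630·922 − (1.2·547)·410.5 = 0 → B_y = 962812.2/1181 = 815.252 ≈ 815.3 N.
ΣF_y = 0: A_y + 815.252 − 180 − 630 − 1.2·547 = 0 → A_y = 651.1 N.
ΣF_x = 0: no horizontal applied forces, so A_x = 0.

A_x = 0, A_y = 651.1 N, B_y = 815.3 N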